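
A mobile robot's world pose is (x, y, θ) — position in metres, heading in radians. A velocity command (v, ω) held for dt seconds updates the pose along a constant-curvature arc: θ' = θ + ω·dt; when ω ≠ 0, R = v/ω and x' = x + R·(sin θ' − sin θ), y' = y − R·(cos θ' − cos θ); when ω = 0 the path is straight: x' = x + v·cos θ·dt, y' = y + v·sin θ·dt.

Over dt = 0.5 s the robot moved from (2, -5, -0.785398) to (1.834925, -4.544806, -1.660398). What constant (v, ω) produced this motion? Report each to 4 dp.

Δθ = -1.660398 − -0.785398 = -0.875000
ω = Δθ/dt = -0.875000/0.5 = -1.7500
R = −Δy/(cos θ' − cos θ) = 0.5714
v = R·ω = 0.5714·-1.7500 = -1.0000

v = -1.0000, ω = -1.7500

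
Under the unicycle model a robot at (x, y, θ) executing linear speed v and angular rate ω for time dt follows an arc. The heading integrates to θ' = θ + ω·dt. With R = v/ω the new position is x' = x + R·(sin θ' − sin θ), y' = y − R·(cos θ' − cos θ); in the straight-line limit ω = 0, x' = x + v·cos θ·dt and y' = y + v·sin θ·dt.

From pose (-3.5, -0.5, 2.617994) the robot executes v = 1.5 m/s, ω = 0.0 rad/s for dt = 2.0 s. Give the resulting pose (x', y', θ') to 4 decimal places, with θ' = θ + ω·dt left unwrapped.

(-6.0981, 1.0000, 2.6180)

θ' = 2.6180 + 0.0·2.0 = 2.6180
ω = 0 → straight: x' = -3.5 + 1.5·cos(2.6180)·2.0 = -6.0981
y' = -0.5 + 1.5·sin(2.6180)·2.0 = 1.0000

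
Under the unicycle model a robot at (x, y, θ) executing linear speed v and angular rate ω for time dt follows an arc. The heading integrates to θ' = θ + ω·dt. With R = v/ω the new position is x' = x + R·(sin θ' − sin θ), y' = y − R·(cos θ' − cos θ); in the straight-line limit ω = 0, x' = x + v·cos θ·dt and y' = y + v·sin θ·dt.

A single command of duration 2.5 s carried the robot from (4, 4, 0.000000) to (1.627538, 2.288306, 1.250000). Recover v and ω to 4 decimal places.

v = -1.2500, ω = 0.5000

Δθ = 1.250000 − 0.000000 = 1.250000
ω = Δθ/dt = 1.250000/2.5 = 0.5000
R = Δx/(sin θ' − sin θ) = -2.5000
v = R·ω = -2.5000·0.5000 = -1.2500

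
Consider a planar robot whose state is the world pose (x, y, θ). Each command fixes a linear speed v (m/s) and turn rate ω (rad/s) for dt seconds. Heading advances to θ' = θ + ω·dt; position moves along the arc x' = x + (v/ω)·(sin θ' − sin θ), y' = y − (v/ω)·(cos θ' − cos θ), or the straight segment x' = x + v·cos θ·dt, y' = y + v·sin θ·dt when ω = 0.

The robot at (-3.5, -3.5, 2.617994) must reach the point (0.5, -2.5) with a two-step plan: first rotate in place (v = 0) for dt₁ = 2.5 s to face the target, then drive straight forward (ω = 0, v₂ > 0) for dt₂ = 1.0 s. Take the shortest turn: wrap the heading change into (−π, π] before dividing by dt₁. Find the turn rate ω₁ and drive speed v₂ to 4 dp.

heading to target = atan2(-2.5−-3.5, 0.5−-3.5) = 0.2450
Δθ = wrap(0.2450 − 2.6180) = -2.3730; ω₁ = Δθ/dt₁ = -0.9492
distance = √((0.5−-3.5)² + (-2.5−-3.5)²) = 4.1231; v₂ = distance/dt₂ = 4.1231

ω₁ = -0.9492, v₂ = 4.1231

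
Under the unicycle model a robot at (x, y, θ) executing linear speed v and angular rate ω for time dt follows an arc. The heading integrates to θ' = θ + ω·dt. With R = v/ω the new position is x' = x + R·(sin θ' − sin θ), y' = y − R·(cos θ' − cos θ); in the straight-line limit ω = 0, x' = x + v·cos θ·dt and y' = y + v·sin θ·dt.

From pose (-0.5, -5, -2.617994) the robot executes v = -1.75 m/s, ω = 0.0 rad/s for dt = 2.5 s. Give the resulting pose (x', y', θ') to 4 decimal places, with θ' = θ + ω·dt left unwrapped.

θ' = -2.6180 + 0.0·2.5 = -2.6180
ω = 0 → straight: x' = -0.5 + -1.75·cos(-2.6180)·2.5 = 3.2889
y' = -5 + -1.75·sin(-2.6180)·2.5 = -2.8125

(3.2889, -2.8125, -2.6180)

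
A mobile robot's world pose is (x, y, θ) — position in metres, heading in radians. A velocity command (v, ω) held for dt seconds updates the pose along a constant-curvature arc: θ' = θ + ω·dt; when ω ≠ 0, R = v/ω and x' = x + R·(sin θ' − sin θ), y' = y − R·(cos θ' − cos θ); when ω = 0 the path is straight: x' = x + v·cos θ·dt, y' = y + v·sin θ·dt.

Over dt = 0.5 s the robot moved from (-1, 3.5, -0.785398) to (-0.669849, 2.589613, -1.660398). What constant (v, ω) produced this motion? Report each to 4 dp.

Δθ = -1.660398 − -0.785398 = -0.875000
ω = Δθ/dt = -0.875000/0.5 = -1.7500
R = −Δy/(cos θ' − cos θ) = -1.1429
v = R·ω = -1.1429·-1.7500 = 2.0000

v = 2.0000, ω = -1.7500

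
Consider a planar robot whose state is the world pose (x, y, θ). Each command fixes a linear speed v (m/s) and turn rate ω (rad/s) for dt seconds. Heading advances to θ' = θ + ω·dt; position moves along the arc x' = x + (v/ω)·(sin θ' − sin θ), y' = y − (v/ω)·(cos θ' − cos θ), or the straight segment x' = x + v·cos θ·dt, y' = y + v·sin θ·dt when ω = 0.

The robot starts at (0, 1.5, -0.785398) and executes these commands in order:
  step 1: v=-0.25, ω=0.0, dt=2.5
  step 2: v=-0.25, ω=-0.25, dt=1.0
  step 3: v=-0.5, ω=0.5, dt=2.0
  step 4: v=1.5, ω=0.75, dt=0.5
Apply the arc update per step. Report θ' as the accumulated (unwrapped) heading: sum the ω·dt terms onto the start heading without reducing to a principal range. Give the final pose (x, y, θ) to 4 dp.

(-0.6826, 2.7410, 0.3396)

step 1: θ'=-0.7854 (straight) → pose (-0.4419, 1.9419, -0.7854)
step 2: θ'=-1.0354 (R=1.0000) → pose (-0.5949, 2.1389, -1.0354)
step 3: θ'=-0.0354 (R=-1.0000) → pose (-1.4196, 2.6281, -0.0354)
step 4: θ'=0.3396 (R=2.0000) → pose (-0.6826, 2.7410, 0.3396)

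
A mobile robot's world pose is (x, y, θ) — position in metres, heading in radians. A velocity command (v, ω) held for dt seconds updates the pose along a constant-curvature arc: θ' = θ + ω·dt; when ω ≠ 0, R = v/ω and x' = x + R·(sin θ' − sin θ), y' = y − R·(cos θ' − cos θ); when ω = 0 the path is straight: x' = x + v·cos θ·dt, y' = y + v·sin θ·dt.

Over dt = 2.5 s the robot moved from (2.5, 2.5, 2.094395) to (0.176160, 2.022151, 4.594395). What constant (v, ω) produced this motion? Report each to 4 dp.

Δθ = 4.594395 − 2.094395 = 2.500000
ω = Δθ/dt = 2.500000/2.5 = 1.0000
R = Δx/(sin θ' − sin θ) = 1.2500
v = R·ω = 1.2500·1.0000 = 1.2500

v = 1.2500, ω = 1.0000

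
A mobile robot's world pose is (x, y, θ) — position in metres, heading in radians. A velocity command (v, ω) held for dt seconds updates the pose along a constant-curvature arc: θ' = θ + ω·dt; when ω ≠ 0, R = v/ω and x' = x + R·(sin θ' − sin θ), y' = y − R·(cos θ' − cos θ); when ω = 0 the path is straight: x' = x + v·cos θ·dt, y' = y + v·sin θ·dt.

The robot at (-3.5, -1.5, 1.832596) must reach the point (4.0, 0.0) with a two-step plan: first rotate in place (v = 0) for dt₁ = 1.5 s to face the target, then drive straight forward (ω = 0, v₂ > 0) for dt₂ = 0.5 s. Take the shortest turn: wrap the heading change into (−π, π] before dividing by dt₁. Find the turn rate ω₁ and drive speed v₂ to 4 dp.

ω₁ = -1.0901, v₂ = 15.2971

heading to target = atan2(0−-1.5, 4−-3.5) = 0.1974
Δθ = wrap(0.1974 − 1.8326) = -1.6352; ω₁ = Δθ/dt₁ = -1.0901
distance = √((4−-3.5)² + (0−-1.5)²) = 7.6485; v₂ = distance/dt₂ = 15.2971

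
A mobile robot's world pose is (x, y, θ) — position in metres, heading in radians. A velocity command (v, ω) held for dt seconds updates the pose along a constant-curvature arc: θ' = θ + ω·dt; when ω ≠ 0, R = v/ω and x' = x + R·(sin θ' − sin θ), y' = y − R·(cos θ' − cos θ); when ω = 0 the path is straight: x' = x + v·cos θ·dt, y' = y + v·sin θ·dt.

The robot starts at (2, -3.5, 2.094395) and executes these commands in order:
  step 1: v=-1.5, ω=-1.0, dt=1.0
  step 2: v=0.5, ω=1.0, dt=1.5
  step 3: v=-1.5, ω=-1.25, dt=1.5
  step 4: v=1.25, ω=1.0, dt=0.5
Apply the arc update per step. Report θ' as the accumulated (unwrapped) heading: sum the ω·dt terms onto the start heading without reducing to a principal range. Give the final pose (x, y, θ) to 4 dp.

(2.3661, -5.6990, 1.2194)

step 1: θ'=1.0944 (R=1.5000) → pose (2.0339, -4.9379, 1.0944)
step 2: θ'=2.5944 (R=0.5000) → pose (1.8498, -4.2816, 2.5944)
step 3: θ'=0.7194 (R=1.2000) → pose (2.0161, -6.2090, 0.7194)
step 4: θ'=1.2194 (R=1.2500) → pose (2.3661, -5.6990, 1.2194)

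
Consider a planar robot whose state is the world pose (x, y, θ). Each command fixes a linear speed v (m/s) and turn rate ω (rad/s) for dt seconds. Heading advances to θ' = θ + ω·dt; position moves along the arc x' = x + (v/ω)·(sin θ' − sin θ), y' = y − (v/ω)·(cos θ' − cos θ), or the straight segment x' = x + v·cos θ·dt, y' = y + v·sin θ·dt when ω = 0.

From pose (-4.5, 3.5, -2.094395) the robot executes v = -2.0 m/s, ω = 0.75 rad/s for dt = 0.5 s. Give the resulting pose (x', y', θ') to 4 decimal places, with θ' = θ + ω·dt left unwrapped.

(-4.1721, 4.4385, -1.7194)

θ' = -2.0944 + 0.75·0.5 = -1.7194
R = v/ω = -2.0/0.75 = -2.6667
x' = -4.5 + -2.6667·(sin -1.7194 − sin -2.0944) = -4.1721
y' = 3.5 − -2.6667·(cos -1.7194 − cos -2.0944) = 4.4385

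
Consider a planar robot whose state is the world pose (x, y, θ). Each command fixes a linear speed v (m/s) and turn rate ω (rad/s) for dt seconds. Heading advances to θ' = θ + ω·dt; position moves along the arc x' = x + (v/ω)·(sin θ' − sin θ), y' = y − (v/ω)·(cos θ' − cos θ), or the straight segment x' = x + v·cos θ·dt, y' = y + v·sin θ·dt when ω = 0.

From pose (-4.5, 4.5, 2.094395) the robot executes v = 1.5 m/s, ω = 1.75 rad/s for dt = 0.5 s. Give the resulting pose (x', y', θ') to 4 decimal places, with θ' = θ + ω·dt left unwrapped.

θ' = 2.0944 + 1.75·0.5 = 2.9694
R = v/ω = 1.5/1.75 = 0.8571
x' = -4.5 + 0.8571·(sin 2.9694 − sin 2.0944) = -5.0954
y' = 4.5 − 0.8571·(cos 2.9694 − cos 2.0944) = 4.9159

(-5.0954, 4.9159, 2.9694)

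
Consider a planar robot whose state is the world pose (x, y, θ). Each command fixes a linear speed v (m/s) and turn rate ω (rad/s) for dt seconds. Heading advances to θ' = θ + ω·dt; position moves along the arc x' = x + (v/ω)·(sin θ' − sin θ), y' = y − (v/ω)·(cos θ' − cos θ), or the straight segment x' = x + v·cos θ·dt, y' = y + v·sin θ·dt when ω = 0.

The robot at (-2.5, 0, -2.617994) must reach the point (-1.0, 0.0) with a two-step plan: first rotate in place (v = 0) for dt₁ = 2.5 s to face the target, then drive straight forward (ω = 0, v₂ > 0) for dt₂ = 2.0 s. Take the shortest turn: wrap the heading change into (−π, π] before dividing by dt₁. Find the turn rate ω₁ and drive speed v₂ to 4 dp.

heading to target = atan2(0−0, -1−-2.5) = 0.0000
Δθ = wrap(0.0000 − -2.6180) = 2.6180; ω₁ = Δθ/dt₁ = 1.0472
distance = √((-1−-2.5)² + (0−0)²) = 1.5000; v₂ = distance/dt₂ = 0.7500

ω₁ = 1.0472, v₂ = 0.7500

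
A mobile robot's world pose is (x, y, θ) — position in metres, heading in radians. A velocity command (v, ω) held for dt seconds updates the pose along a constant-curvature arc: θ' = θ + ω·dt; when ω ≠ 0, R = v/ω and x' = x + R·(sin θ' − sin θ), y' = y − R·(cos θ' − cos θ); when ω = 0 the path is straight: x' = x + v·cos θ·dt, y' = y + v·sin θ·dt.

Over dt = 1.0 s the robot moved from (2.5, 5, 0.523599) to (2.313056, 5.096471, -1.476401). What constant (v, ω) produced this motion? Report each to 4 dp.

Δθ = -1.476401 − 0.523599 = -2.000000
ω = Δθ/dt = -2.000000/1.0 = -2.0000
R = Δx/(sin θ' − sin θ) = 0.1250
v = R·ω = 0.1250·-2.0000 = -0.2500

v = -0.2500, ω = -2.0000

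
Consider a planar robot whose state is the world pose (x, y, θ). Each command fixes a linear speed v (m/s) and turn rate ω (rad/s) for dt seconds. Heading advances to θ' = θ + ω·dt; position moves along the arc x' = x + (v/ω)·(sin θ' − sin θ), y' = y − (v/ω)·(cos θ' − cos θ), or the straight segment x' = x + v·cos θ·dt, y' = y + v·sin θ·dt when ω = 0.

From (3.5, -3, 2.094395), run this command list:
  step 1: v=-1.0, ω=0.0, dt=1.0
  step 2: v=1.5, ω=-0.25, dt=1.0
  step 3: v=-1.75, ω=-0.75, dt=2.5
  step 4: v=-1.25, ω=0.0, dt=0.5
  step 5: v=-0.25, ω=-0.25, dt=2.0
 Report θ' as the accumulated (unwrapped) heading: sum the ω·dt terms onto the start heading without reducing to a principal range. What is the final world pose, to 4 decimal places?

step 1: θ'=2.0944 (straight) → pose (4.0000, -3.8660, 2.0944)
step 2: θ'=1.8444 (R=-6.0000) → pose (3.4193, -2.4872, 1.8444)
step 3: θ'=-0.0306 (R=2.3333) → pose (1.1014, -5.4499, -0.0306)
step 4: θ'=-0.0306 (straight) → pose (0.4767, -5.4308, -0.0306)
step 5: θ'=-0.5306 (R=1.0000) → pose (0.0012, -5.2938, -0.5306)

(0.0012, -5.2938, -0.5306)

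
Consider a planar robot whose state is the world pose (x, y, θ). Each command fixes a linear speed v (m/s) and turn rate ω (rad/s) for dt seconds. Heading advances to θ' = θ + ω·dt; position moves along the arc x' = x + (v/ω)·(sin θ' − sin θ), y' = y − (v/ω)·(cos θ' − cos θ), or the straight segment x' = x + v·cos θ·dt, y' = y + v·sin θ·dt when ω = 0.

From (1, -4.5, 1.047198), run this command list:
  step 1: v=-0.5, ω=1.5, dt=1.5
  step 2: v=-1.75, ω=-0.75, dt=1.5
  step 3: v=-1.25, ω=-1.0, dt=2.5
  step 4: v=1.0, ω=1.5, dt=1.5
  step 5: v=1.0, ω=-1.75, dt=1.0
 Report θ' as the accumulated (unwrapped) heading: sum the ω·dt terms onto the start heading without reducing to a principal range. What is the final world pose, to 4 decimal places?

(3.4719, -6.2513, 0.1722)

step 1: θ'=3.2972 (R=-0.3333) → pose (1.3403, -4.9960, 3.2972)
step 2: θ'=2.1722 (R=2.3333) → pose (3.6259, -5.9809, 2.1722)
step 3: θ'=-0.3278 (R=1.2500) → pose (2.1928, -7.8716, -0.3278)
step 4: θ'=1.9222 (R=0.6667) → pose (3.0333, -7.0110, 1.9222)
step 5: θ'=0.1722 (R=-0.5714) → pose (3.4719, -6.2513, 0.1722)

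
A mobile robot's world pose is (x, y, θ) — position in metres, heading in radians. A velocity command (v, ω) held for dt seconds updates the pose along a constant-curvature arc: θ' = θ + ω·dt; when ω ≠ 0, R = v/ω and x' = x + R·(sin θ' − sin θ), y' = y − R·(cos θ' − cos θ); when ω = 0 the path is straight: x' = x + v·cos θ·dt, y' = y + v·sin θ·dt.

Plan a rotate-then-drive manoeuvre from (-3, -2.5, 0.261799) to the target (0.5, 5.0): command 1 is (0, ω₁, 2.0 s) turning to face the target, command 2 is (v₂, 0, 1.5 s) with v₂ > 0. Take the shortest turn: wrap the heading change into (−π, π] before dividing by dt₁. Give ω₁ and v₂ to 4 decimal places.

ω₁ = 0.4362, v₂ = 5.5176

heading to target = atan2(5−-2.5, 0.5−-3) = 1.1342
Δθ = wrap(1.1342 − 0.2618) = 0.8724; ω₁ = Δθ/dt₁ = 0.4362
distance = √((0.5−-3)² + (5−-2.5)²) = 8.2765; v₂ = distance/dt₂ = 5.5176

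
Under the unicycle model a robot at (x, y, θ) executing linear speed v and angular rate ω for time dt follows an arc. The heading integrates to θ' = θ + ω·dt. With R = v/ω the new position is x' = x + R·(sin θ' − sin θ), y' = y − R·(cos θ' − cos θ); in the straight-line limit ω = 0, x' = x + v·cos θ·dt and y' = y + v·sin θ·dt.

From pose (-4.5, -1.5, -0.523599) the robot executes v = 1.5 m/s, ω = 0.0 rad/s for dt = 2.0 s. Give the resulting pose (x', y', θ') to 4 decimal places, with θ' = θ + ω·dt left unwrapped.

θ' = -0.5236 + 0.0·2.0 = -0.5236
ω = 0 → straight: x' = -4.5 + 1.5·cos(-0.5236)·2.0 = -1.9019
y' = -1.5 + 1.5·sin(-0.5236)·2.0 = -3.0000

(-1.9019, -3.0000, -0.5236)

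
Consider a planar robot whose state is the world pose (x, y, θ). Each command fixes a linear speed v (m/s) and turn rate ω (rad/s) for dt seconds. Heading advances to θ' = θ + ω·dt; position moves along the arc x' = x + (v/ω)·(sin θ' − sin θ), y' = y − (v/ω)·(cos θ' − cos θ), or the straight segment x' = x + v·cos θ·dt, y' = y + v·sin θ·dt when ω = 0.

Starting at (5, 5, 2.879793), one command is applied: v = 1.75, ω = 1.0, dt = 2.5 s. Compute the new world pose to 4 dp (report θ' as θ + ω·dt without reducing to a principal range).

θ' = 2.8798 + 1.0·2.5 = 5.3798
R = v/ω = 1.75/1.0 = 1.7500
x' = 5 + 1.7500·(sin 5.3798 − sin 2.8798) = 3.1726
y' = 5 − 1.7500·(cos 5.3798 − cos 2.8798) = 2.2265

(3.1726, 2.2265, 5.3798)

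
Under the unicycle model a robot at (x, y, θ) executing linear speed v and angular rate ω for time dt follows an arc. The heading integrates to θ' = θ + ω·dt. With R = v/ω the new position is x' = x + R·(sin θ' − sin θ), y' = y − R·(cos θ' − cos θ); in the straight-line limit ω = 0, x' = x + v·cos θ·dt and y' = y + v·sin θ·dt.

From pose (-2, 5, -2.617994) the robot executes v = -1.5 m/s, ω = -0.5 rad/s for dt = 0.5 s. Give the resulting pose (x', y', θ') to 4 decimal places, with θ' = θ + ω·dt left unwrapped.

θ' = -2.6180 + -0.5·0.5 = -2.8680
R = v/ω = -1.5/-0.5 = 3.0000
x' = -2 + 3.0000·(sin -2.8680 − sin -2.6180) = -1.3106
y' = 5 − 3.0000·(cos -2.8680 − cos -2.6180) = 5.2903

(-1.3106, 5.2903, -2.8680)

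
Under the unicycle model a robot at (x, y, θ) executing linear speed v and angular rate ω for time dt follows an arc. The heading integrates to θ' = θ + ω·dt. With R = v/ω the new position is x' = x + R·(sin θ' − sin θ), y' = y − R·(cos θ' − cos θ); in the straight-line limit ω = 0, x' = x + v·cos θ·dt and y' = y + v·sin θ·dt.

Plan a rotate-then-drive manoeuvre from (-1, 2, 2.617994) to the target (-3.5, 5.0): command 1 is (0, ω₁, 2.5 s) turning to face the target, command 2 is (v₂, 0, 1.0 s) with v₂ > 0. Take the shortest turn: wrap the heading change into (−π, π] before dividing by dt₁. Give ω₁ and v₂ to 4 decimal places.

heading to target = atan2(5−2, -3.5−-1) = 2.2655
Δθ = wrap(2.2655 − 2.6180) = -0.3525; ω₁ = Δθ/dt₁ = -0.1410
distance = √((-3.5−-1)² + (5−2)²) = 3.9051; v₂ = distance/dt₂ = 3.9051

ω₁ = -0.1410, v₂ = 3.9051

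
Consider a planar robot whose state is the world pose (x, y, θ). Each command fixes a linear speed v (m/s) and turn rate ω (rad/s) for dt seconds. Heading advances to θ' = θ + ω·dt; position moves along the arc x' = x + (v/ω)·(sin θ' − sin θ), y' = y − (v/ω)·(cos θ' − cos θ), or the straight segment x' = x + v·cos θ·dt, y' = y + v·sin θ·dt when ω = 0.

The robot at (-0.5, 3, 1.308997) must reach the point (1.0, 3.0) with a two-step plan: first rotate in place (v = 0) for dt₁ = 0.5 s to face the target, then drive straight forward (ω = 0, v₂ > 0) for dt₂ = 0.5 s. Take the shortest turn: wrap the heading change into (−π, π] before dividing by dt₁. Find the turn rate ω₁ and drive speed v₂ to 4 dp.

heading to target = atan2(3−3, 1−-0.5) = 0.0000
Δθ = wrap(0.0000 − 1.3090) = -1.3090; ω₁ = Δθ/dt₁ = -2.6180
distance = √((1−-0.5)² + (3−3)²) = 1.5000; v₂ = distance/dt₂ = 3.0000

ω₁ = -2.6180, v₂ = 3.0000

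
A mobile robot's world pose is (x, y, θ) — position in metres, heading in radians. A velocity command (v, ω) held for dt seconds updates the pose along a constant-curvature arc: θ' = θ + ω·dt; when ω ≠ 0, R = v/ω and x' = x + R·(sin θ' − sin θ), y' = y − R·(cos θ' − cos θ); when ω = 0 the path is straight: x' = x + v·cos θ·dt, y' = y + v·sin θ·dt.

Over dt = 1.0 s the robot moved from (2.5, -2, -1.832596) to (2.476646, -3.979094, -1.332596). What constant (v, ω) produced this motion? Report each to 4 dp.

Δθ = -1.332596 − -1.832596 = 0.500000
ω = Δθ/dt = 0.500000/1.0 = 0.5000
R = −Δy/(cos θ' − cos θ) = 4.0000
v = R·ω = 4.0000·0.5000 = 2.0000

v = 2.0000, ω = 0.5000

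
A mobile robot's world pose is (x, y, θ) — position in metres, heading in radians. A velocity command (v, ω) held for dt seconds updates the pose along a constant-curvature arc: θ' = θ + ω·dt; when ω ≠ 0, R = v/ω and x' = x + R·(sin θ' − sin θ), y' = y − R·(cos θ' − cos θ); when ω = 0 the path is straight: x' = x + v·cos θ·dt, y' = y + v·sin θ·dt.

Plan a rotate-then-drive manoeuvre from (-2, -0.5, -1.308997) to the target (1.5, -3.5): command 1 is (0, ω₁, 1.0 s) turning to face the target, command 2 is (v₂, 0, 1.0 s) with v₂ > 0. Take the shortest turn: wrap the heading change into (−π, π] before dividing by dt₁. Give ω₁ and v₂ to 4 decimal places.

ω₁ = 0.6004, v₂ = 4.6098

heading to target = atan2(-3.5−-0.5, 1.5−-2) = -0.7086
Δθ = wrap(-0.7086 − -1.3090) = 0.6004; ω₁ = Δθ/dt₁ = 0.6004
distance = √((1.5−-2)² + (-3.5−-0.5)²) = 4.6098; v₂ = distance/dt₂ = 4.6098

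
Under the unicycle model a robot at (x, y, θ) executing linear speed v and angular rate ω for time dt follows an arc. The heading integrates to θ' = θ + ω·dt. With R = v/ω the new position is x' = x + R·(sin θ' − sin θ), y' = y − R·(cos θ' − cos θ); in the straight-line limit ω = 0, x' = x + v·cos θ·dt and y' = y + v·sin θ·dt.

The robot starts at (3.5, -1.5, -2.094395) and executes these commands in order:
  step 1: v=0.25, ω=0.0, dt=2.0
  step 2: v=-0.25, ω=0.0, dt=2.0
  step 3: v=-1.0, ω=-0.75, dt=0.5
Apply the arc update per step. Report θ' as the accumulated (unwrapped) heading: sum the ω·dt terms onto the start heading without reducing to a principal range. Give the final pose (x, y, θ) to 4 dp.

(3.8244, -1.1234, -2.4694)

step 1: θ'=-2.0944 (straight) → pose (3.2500, -1.9330, -2.0944)
step 2: θ'=-2.0944 (straight) → pose (3.5000, -1.5000, -2.0944)
step 3: θ'=-2.4694 (R=1.3333) → pose (3.8244, -1.1234, -2.4694)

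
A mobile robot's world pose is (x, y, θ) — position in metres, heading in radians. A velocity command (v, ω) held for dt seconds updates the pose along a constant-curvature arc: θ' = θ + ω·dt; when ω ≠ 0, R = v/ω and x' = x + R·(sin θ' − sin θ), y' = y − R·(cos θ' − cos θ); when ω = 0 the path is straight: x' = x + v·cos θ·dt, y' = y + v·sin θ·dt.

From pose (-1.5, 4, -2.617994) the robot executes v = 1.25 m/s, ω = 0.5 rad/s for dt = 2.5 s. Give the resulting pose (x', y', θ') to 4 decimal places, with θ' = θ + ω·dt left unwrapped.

θ' = -2.6180 + 0.5·2.5 = -1.3680
R = v/ω = 1.25/0.5 = 2.5000
x' = -1.5 + 2.5000·(sin -1.3680 − sin -2.6180) = -2.6988
y' = 4 − 2.5000·(cos -1.3680 − cos -2.6180) = 1.3314

(-2.6988, 1.3314, -1.3680)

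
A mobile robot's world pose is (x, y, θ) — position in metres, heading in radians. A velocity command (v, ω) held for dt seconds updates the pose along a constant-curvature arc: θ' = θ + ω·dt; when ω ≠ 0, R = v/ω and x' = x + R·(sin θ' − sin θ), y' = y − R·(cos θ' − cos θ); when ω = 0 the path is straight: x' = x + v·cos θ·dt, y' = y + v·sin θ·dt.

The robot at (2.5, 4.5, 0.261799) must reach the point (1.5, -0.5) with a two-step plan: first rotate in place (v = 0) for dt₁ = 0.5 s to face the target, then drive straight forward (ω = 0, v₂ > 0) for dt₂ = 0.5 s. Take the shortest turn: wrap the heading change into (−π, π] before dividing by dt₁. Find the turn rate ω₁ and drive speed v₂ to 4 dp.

ω₁ = -4.0600, v₂ = 10.1980

heading to target = atan2(-0.5−4.5, 1.5−2.5) = -1.7682
Δθ = wrap(-1.7682 − 0.2618) = -2.0300; ω₁ = Δθ/dt₁ = -4.0600
distance = √((1.5−2.5)² + (-0.5−4.5)²) = 5.0990; v₂ = distance/dt₂ = 10.1980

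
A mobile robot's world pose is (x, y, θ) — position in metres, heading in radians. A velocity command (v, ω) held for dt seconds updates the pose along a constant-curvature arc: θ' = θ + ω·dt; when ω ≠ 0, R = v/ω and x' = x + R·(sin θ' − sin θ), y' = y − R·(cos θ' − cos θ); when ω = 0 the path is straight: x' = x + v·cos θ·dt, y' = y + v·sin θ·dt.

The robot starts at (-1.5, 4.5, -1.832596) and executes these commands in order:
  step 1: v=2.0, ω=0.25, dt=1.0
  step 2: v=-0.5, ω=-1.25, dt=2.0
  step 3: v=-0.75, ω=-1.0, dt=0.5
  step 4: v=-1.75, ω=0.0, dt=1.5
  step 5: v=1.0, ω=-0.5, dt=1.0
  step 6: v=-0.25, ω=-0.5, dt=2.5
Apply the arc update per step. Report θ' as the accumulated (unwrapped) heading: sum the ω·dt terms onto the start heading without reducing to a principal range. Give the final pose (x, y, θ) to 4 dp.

step 1: θ'=-1.5826 (R=8.0000) → pose (-1.7720, 2.5238, -1.5826)
step 2: θ'=-4.0826 (R=0.4000) → pose (-1.0488, 2.7547, -4.0826)
step 3: θ'=-4.5826 (R=0.7500) → pose (-0.9112, 2.4101, -4.5826)
step 4: θ'=-4.5826 (straight) → pose (-0.5715, -0.1929, -4.5826)
step 5: θ'=-5.0826 (R=-2.0000) → pose (-0.4528, 0.7896, -5.0826)
step 6: θ'=-6.3326 (R=0.5000) → pose (-0.9436, 0.4711, -6.3326)

(-0.9436, 0.4711, -6.3326)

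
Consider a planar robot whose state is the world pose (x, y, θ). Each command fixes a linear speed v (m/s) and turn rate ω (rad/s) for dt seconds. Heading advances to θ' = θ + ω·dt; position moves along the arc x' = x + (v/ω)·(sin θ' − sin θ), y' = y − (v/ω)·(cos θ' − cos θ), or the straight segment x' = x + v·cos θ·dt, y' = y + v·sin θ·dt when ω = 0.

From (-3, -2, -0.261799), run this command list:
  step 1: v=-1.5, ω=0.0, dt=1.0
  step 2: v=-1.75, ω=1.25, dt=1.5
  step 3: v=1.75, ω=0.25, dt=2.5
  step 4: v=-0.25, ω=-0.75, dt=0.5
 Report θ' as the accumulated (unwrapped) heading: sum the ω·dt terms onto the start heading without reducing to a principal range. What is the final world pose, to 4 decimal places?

step 1: θ'=-0.2618 (straight) → pose (-4.4489, -1.6118, -0.2618)
step 2: θ'=1.6132 (R=-1.4000) → pose (-6.2100, -3.0234, 1.6132)
step 3: θ'=2.2382 (R=7.0000) → pose (-7.7057, 1.0125, 2.2382)
step 4: θ'=1.8632 (R=0.3333) → pose (-7.6483, 0.9023, 1.8632)

(-7.6483, 0.9023, 1.8632)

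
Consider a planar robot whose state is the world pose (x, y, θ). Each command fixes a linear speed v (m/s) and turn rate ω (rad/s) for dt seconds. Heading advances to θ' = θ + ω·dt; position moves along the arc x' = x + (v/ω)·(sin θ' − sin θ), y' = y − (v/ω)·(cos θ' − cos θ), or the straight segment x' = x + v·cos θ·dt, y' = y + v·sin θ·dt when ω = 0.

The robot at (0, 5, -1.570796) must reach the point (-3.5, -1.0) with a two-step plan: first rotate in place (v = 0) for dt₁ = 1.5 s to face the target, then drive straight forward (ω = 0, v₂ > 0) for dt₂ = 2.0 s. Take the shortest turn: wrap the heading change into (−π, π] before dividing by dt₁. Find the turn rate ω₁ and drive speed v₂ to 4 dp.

heading to target = atan2(-1−5, -3.5−0) = -2.0989
Δθ = wrap(-2.0989 − -1.5708) = -0.5281; ω₁ = Δθ/dt₁ = -0.3520
distance = √((-3.5−0)² + (-1−5)²) = 6.9462; v₂ = distance/dt₂ = 3.4731

ω₁ = -0.3520, v₂ = 3.4731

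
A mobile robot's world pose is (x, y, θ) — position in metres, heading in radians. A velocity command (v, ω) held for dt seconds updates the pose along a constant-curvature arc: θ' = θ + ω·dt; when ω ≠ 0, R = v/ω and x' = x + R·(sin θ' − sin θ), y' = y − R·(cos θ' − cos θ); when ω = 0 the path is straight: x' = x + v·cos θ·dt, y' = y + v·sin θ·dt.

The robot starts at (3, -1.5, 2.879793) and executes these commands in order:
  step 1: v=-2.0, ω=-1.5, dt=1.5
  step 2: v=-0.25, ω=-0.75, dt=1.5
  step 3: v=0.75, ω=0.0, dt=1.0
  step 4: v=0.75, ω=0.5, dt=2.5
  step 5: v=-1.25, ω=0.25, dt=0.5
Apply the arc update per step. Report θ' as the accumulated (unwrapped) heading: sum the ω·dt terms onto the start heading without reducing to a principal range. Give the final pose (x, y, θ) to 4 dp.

(5.0586, -4.4741, 0.8798)

step 1: θ'=0.6298 (R=1.3333) → pose (3.4402, -3.8654, 0.6298)
step 2: θ'=-0.4952 (R=0.3333) → pose (3.0855, -3.8893, -0.4952)
step 3: θ'=-0.4952 (straight) → pose (3.7454, -4.2458, -0.4952)
step 4: θ'=0.7548 (R=1.5000) → pose (5.4859, -4.0186, 0.7548)
step 5: θ'=0.8798 (R=-5.0000) → pose (5.0586, -4.4741, 0.8798)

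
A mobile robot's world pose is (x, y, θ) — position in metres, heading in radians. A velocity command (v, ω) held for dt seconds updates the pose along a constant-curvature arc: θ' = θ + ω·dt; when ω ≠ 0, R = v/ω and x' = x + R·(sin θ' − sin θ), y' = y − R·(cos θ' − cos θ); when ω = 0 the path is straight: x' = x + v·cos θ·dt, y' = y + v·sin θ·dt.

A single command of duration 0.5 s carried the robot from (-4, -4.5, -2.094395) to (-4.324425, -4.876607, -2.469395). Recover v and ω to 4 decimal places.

v = 1.0000, ω = -0.7500

Δθ = -2.469395 − -2.094395 = -0.375000
ω = Δθ/dt = -0.375000/0.5 = -0.7500
R = −Δy/(cos θ' − cos θ) = -1.3333
v = R·ω = -1.3333·-0.7500 = 1.0000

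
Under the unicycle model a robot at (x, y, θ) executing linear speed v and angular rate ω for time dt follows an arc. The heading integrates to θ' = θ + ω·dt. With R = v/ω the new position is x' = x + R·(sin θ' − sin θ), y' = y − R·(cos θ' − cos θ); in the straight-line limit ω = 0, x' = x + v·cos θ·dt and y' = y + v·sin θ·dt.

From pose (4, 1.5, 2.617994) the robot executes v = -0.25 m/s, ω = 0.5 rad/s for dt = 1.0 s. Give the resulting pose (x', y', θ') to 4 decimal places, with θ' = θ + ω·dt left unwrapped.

(4.2382, 1.4332, 3.1180)

θ' = 2.6180 + 0.5·1.0 = 3.1180
R = v/ω = -0.25/0.5 = -0.5000
x' = 4 + -0.5000·(sin 3.1180 − sin 2.6180) = 4.2382
y' = 1.5 − -0.5000·(cos 3.1180 − cos 2.6180) = 1.4332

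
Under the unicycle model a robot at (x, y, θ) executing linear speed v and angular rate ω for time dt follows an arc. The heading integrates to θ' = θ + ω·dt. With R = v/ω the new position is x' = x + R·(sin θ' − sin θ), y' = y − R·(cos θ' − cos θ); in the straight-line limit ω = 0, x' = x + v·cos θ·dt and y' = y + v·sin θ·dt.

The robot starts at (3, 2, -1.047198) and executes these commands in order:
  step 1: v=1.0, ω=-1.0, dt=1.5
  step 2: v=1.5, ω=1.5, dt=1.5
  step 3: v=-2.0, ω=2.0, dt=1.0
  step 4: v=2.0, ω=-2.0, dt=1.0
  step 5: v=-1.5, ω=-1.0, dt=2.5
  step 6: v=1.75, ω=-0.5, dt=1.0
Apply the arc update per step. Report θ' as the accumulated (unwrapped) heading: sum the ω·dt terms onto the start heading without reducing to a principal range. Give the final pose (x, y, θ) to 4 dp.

(1.1699, 1.5698, -3.2972)

step 1: θ'=-2.5472 (R=-1.0000) → pose (2.6940, 0.6715, -2.5472)
step 2: θ'=-0.2972 (R=1.0000) → pose (2.9611, -1.1131, -0.2972)
step 3: θ'=1.7028 (R=-1.0000) → pose (1.6770, -2.2009, 1.7028)
step 4: θ'=-0.2972 (R=-1.0000) → pose (2.9611, -1.1131, -0.2972)
step 5: θ'=-2.7972 (R=1.5000) → pose (2.8940, 1.7330, -2.7972)
step 6: θ'=-3.2972 (R=-3.5000) → pose (1.1699, 1.5698, -3.2972)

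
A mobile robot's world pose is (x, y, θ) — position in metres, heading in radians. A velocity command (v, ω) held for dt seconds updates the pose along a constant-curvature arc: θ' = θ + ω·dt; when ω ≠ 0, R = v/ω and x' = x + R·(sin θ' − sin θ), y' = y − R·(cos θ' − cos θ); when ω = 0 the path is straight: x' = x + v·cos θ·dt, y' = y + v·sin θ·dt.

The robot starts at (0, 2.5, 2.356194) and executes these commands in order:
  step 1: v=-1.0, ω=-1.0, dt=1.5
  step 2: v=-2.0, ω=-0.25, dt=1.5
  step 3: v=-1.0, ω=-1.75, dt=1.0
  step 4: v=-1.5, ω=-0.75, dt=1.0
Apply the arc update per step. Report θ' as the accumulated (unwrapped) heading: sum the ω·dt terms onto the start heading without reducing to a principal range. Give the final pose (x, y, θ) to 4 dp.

step 1: θ'=0.8562 (R=1.0000) → pose (0.0482, 1.1376, 0.8562)
step 2: θ'=0.4812 (R=8.0000) → pose (-2.2919, -0.7114, 0.4812)
step 3: θ'=-1.2688 (R=0.5714) → pose (-3.1019, -0.3748, -1.2688)
step 4: θ'=-2.0188 (R=2.0000) → pose (-2.9951, 1.0863, -2.0188)

(-2.9951, 1.0863, -2.0188)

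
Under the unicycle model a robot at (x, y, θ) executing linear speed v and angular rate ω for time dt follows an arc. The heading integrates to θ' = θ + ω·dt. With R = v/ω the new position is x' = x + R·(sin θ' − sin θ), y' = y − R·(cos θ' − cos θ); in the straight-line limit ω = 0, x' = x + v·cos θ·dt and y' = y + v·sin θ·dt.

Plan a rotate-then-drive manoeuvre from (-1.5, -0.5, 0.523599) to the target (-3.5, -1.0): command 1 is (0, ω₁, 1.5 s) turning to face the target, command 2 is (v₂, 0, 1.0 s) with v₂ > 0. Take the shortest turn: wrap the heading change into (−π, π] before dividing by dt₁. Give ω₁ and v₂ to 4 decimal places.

heading to target = atan2(-1−-0.5, -3.5−-1.5) = -2.8966
Δθ = wrap(-2.8966 − 0.5236) = 2.8630; ω₁ = Δθ/dt₁ = 1.9086
distance = √((-3.5−-1.5)² + (-1−-0.5)²) = 2.0616; v₂ = distance/dt₂ = 2.0616

ω₁ = 1.9086, v₂ = 2.0616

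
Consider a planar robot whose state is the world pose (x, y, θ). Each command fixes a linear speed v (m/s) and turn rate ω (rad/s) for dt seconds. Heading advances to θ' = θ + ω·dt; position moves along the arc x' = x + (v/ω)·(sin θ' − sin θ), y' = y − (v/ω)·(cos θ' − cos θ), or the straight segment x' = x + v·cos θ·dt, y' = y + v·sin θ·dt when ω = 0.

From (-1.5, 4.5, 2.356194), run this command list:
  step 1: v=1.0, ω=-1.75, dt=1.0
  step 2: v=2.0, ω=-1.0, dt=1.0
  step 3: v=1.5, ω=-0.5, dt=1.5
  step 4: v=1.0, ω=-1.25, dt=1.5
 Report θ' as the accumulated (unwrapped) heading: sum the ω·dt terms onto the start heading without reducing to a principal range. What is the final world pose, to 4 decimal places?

(1.4347, 2.9237, -3.0188)

step 1: θ'=0.6062 (R=-0.5714) → pose (-1.4215, 5.3737, 0.6062)
step 2: θ'=-0.3938 (R=-2.0000) → pose (0.4854, 5.5769, -0.3938)
step 3: θ'=-1.1438 (R=-3.0000) → pose (2.0649, 4.0490, -1.1438)
step 4: θ'=-3.0188 (R=-0.8000) → pose (1.4347, 2.9237, -3.0188)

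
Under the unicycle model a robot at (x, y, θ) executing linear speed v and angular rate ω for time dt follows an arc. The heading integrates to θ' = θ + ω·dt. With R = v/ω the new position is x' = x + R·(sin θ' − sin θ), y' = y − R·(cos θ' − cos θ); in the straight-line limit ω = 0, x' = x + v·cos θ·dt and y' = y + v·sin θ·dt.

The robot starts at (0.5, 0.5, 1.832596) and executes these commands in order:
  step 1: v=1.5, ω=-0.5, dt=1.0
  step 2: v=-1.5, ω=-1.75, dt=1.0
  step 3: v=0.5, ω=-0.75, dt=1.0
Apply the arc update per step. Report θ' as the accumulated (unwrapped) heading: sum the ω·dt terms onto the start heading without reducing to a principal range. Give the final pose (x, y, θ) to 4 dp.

step 1: θ'=1.3326 (R=-3.0000) → pose (0.4825, 1.9843, 1.3326)
step 2: θ'=-0.4174 (R=0.8571) → pose (-0.6979, 1.4030, -0.4174)
step 3: θ'=-1.1674 (R=-0.6667) → pose (-0.3550, 1.0553, -1.1674)

(-0.3550, 1.0553, -1.1674)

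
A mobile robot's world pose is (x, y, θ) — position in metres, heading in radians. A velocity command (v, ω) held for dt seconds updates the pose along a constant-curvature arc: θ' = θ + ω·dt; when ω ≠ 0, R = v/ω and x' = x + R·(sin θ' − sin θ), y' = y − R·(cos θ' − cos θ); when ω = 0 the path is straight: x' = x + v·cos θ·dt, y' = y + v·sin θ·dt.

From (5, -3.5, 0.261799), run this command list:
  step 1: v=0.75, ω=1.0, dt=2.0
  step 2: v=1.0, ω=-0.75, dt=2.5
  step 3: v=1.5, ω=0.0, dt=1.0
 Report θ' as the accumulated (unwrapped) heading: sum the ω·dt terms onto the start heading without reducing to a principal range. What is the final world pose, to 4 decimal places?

(7.2975, 0.3528, 0.3868)

step 1: θ'=2.2618 (R=0.7500) → pose (5.3838, -2.2976, 2.2618)
step 2: θ'=0.3868 (R=-1.3333) → pose (5.9084, -0.2130, 0.3868)
step 3: θ'=0.3868 (straight) → pose (7.2975, 0.3528, 0.3868)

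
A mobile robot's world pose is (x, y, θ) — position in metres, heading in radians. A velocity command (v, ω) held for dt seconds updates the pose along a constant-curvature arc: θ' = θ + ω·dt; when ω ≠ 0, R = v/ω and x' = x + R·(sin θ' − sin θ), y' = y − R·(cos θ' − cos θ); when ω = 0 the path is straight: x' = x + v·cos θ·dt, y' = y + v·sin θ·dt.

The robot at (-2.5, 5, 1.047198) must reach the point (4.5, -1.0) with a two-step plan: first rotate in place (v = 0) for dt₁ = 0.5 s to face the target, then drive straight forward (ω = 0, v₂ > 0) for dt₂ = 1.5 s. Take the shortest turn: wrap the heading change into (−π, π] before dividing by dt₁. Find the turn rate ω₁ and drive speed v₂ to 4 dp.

ω₁ = -3.5116, v₂ = 6.1464

heading to target = atan2(-1−5, 4.5−-2.5) = -0.7086
Δθ = wrap(-0.7086 − 1.0472) = -1.7558; ω₁ = Δθ/dt₁ = -3.5116
distance = √((4.5−-2.5)² + (-1−5)²) = 9.2195; v₂ = distance/dt₂ = 6.1464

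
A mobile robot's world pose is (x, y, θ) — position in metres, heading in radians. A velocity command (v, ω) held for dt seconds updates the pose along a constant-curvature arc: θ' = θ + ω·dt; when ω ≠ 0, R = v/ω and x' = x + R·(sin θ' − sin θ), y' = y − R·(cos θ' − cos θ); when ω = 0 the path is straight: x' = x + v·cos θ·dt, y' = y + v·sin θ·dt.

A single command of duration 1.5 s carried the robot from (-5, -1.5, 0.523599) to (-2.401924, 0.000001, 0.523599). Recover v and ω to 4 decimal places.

Δθ = 0.523599 − 0.523599 = 0.000000
ω = Δθ/dt = 0.000000/1.5 = 0.0000
ω = 0 → v = (Δx·cos θ + Δy·sin θ)/dt = 2.0000

v = 2.0000, ω = 0.0000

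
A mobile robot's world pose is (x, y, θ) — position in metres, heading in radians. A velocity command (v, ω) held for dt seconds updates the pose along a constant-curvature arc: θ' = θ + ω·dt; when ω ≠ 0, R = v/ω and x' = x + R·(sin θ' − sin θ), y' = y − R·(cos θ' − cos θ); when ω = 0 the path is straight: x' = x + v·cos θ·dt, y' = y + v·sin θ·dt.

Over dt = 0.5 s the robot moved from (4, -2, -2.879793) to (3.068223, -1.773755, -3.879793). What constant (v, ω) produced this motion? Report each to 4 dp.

v = 2.0000, ω = -2.0000

Δθ = -3.879793 − -2.879793 = -1.000000
ω = Δθ/dt = -1.000000/0.5 = -2.0000
R = Δx/(sin θ' − sin θ) = -1.0000
v = R·ω = -1.0000·-2.0000 = 2.0000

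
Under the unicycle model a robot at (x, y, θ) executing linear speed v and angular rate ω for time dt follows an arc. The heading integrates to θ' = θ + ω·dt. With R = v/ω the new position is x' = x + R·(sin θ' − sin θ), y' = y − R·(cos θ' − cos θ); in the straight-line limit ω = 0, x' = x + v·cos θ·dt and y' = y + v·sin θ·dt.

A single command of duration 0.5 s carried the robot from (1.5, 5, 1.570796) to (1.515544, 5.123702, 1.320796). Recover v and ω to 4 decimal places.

v = 0.2500, ω = -0.5000

Δθ = 1.320796 − 1.570796 = -0.250000
ω = Δθ/dt = -0.250000/0.5 = -0.5000
R = −Δy/(cos θ' − cos θ) = -0.5000
v = R·ω = -0.5000·-0.5000 = 0.2500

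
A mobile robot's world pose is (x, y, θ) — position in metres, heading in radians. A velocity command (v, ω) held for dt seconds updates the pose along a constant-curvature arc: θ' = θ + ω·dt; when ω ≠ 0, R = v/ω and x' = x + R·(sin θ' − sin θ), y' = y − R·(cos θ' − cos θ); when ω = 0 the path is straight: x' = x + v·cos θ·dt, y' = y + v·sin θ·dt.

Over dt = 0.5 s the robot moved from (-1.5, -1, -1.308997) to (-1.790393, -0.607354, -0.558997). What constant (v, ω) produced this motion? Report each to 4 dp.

Δθ = -0.558997 − -1.308997 = 0.750000
ω = Δθ/dt = 0.750000/0.5 = 1.5000
R = −Δy/(cos θ' − cos θ) = -0.6667
v = R·ω = -0.6667·1.5000 = -1.0000

v = -1.0000, ω = 1.5000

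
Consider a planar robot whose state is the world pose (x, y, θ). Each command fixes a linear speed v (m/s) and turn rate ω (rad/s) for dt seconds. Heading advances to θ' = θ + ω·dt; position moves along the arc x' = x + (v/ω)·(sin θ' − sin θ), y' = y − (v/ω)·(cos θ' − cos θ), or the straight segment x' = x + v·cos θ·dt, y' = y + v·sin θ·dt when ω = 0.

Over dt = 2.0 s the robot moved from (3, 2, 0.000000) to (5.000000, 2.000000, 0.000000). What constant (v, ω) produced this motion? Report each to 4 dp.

Δθ = 0.000000 − 0.000000 = 0.000000
ω = Δθ/dt = 0.000000/2.0 = 0.0000
ω = 0 → v = (Δx·cos θ + Δy·sin θ)/dt = 1.0000

v = 1.0000, ω = 0.0000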